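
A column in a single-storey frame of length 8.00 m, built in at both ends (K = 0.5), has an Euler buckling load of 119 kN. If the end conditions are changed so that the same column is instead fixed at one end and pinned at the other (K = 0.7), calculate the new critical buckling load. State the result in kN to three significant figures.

P_cr ≈ 60.7 kN

P_cr ∝ 1/K², so P_cr,new = P_cr,old × (K_old/K_new)² = 119 × (0.5/0.7)²
= 119 × 0.5102 = 60.7 kN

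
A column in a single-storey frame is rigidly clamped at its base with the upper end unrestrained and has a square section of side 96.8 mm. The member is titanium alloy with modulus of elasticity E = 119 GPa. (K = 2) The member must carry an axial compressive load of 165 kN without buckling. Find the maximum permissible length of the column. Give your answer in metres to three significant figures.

I = a⁴/12 = 96.8⁴/12 = 7.317×10^6 mm⁴
I = 7.317×10^-6 m⁴
At the buckling limit P_cr = P = 1.650×10^5 N
From P_cr = π²EI/(K·L)²:  L = (1/K)·√(π²EI/P_cr) = (1/2)·√(π²×1.19×10^11×7.317×10^-6/1.650×10^5)
L = 3.61 m

L_max ≈ 3.61 m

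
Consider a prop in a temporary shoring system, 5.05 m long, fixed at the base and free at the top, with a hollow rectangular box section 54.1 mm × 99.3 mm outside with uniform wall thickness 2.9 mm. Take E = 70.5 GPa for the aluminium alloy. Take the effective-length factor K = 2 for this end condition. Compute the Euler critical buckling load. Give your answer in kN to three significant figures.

Inner dimensions: h_i = 99.3 − 2×2.9 = 93.50 mm, b_i = 54.1 − 2×2.9 = 48.30 mm
Weak-axis I_min = (h_o·b_o³ − h_i·b_i³)/12 with b_o = 54.1, b_i = 48.30 mm (shorter outer/inner sides).
I_min = (99.3×54.1³ − 93.50×48.30³)/12 = 4.323×10^5 mm⁴
I = 4.323×10^5 mm⁴ = 4.323×10^-7 m⁴
Effective length L_e = K·L = 2 × 5.05 = 10.10 m
P_cr = π²EI / L_e² = π² × 70.5×10⁹ × 4.323×10^-7 / 10.10² = 2.949×10^3 N

P_cr ≈ 2.95 kN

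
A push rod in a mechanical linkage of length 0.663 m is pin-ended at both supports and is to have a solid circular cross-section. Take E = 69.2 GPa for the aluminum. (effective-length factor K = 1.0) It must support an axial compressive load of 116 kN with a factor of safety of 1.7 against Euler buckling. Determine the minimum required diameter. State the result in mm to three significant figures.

d ≈ 40.1 mm

Required P_cr = n·P = 1.7 × 116 = 197.2 kN
L_e = K·L = 1 × 0.663 = 0.6630 m
Required I = P_cr·L_e²/(π²E) = 1.972×10^5 × 0.6630² / (π² × 6.92×10^10) = 1.269×10^-7 m⁴
I_req = 1.269×10^5 mm⁴
Solid circle: I = πd⁴/64  ⇒  d = (64I/π)^(1/4) = (64×1.269×10^5/π)^(1/4) = 40.1 mm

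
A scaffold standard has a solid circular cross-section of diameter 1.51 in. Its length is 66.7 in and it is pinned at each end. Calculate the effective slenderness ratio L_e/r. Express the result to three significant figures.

I = πd⁴/64 = π×1.51⁴/64 = 0.2552 in⁴
A = 1.791 in²;  r_min = √(I/A) = √(0.2552/1.791) = 0.3775 in
L_e = K·L = 1 × 66.7 = 66.70 in
λ = L_e / r_min = 66.700 / 0.3775 = 177

λ ≈ 177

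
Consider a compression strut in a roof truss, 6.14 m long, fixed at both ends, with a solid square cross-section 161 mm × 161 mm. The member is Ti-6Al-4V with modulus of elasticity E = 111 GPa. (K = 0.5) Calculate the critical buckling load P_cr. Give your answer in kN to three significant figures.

I = a⁴/12 = 161⁴/12 = 5.599×10^7 mm⁴
I = 5.599×10^7 mm⁴ = 5.599×10^-5 m⁴
Effective length L_e = K·L = 0.5 × 6.14 = 3.070 m
P_cr = π²EI / L_e² = π² × 111×10⁹ × 5.599×10^-5 / 3.070² = 6.508×10^6 N

P_cr ≈ 6510 kN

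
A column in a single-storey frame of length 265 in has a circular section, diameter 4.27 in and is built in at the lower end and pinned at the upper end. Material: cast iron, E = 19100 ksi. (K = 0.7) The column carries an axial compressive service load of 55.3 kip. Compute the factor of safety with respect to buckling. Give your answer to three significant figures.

n ≈ 1.62

I = πd⁴/64 = π×4.27⁴/64 = 16.32 in⁴
Effective length L_e = K·L = 0.7 × 265 = 185.5 in
P_cr = π²EI / L_e² = π² × 19100×10³ × 16.32 / 185.5² = 8.940×10^4 lb
Factor of safety n = P_cr / P = 89.398 / 55.3 = 1.62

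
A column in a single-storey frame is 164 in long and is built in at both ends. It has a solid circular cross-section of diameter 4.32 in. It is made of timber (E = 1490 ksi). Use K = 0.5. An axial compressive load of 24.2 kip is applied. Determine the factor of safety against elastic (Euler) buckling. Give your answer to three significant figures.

I = πd⁴/64 = π×4.32⁴/64 = 17.10 in⁴
Effective length L_e = K·L = 0.5 × 164 = 82.00 in
P_cr = π²EI / L_e² = π² × 1490×10³ × 17.10 / 82.00² = 3.739×10^4 lb
Factor of safety n = P_cr / P = 37.391 / 24.2 = 1.55

n ≈ 1.55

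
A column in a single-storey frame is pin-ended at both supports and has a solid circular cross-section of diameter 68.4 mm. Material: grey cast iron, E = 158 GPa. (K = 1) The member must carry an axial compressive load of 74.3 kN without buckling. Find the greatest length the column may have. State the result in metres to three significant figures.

L_max ≈ 4.75 m

I = πd⁴/64 = π×68.4⁴/64 = 1.074×10^6 mm⁴
I = 1.074×10^-6 m⁴
At the buckling limit P_cr = P = 7.430×10^4 N
From P_cr = π²EI/(K·L)²:  L = (1/K)·√(π²EI/P_cr) = (1/1)·√(π²×1.58×10^11×1.074×10^-6/7.430×10^4)
L = 4.75 m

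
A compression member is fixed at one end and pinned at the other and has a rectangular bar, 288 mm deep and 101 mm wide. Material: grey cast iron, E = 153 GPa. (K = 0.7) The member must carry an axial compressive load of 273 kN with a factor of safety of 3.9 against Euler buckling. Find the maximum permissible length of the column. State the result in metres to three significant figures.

L_max ≈ 8.46 m

Buckling occurs about the weak axis: I_min = h·b³/12 with b = 101 mm (the shorter side).
I_min = 288×101³/12 = 2.473×10^7 mm⁴
I = 2.473×10^-5 m⁴
Required critical load P_cr = n·P = 3.9 × 273 = 1065 kN = 1.065×10^6 N
From P_cr = π²EI/(K·L)²:  L = (1/K)·√(π²EI/P_cr) = (1/0.7)·√(π²×1.53×10^11×2.473×10^-5/1.065×10^6)
L = 8.46 m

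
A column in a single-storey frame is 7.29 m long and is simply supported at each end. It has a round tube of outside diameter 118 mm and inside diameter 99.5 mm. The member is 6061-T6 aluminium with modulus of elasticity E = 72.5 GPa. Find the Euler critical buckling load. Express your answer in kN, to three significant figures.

d_o = 118 mm, d_i = 99.5 mm
I = π(d_o⁴ − d_i⁴)/64 = π(118⁴ − 99.50⁴)/64 = 4.706×10^6 mm⁴
I = 4.706×10^6 mm⁴ = 4.706×10^-6 m⁴
Effective length L_e = K·L = 1 × 7.29 = 7.290 m
P_cr = π²EI / L_e² = π² × 72.5×10⁹ × 4.706×10^-6 / 7.290² = 6.336×10^4 N

P_cr ≈ 63.4 kN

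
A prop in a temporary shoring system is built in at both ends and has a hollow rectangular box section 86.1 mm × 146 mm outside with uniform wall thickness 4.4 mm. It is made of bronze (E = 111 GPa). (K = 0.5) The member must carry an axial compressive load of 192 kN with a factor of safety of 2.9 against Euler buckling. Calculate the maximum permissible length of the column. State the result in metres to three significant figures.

Inner dimensions: h_i = 146 − 2×4.4 = 137.2 mm, b_i = 86.1 − 2×4.4 = 77.30 mm
Weak-axis I_min = (h_o·b_o³ − h_i·b_i³)/12 with b_o = 86.1, b_i = 77.30 mm (shorter outer/inner sides).
I_min = (146×86.1³ − 137.2×77.30³)/12 = 2.485×10^6 mm⁴
I = 2.485×10^-6 m⁴
Required critical load P_cr = n·P = 2.9 × 192 = 556.8 kN = 5.568×10^5 N
From P_cr = π²EI/(K·L)²:  L = (1/K)·√(π²EI/P_cr) = (1/0.5)·√(π²×1.11×10^11×2.485×10^-6/5.568×10^5)
L = 4.42 m

L_max ≈ 4.42 m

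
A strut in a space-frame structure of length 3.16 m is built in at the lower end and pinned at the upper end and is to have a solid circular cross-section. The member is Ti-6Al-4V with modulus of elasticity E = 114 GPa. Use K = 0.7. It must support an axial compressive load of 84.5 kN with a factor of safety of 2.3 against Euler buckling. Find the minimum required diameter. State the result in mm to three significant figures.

d ≈ 64.4 mm

Required P_cr = n·P = 2.3 × 84.5 = 194.4 kN
L_e = K·L = 0.7 × 3.16 = 2.212 m
Required I = P_cr·L_e²/(π²E) = 1.943×10^5 × 2.212² / (π² × 1.14×10^11) = 8.452×10^-7 m⁴
I_req = 8.452×10^5 mm⁴
Solid circle: I = πd⁴/64  ⇒  d = (64I/π)^(1/4) = (64×8.452×10^5/π)^(1/4) = 64.4 mm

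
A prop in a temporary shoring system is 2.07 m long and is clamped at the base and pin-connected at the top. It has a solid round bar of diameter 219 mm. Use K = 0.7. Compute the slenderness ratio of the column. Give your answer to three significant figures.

I = πd⁴/64 = π×219⁴/64 = 1.129×10^8 mm⁴
A = 3.767×10^4 mm²;  r_min = √(I/A) = √(1.129×10^8/3.767×10^4) = 54.75 mm
L_e = K·L = 0.7 × 2.07 m = 1.449 m = 1449.0 mm
λ = L_e / r_min = 1449.0 / 54.75 = 26.5

λ ≈ 26.5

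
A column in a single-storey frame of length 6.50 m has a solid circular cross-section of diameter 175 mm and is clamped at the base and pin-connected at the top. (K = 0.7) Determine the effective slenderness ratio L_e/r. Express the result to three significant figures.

I = πd⁴/64 = π×175⁴/64 = 4.604×10^7 mm⁴
A = 2.405×10^4 mm²;  r_min = √(I/A) = √(4.604×10^7/2.405×10^4) = 43.75 mm
L_e = K·L = 0.7 × 6.50 m = 4.550 m = 4550.0 mm
λ = L_e / r_min = 4550.0 / 43.75 = 104

λ ≈ 104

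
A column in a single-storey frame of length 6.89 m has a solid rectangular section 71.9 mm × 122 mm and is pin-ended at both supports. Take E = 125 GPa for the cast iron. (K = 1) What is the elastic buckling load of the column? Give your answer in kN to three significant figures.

P_cr ≈ 98.2 kN

Buckling occurs about the weak axis: I_min = h·b³/12 with b = 71.9 mm (the shorter side).
I_min = 122×71.9³/12 = 3.779×10^6 mm⁴
I = 3.779×10^6 mm⁴ = 3.779×10^-6 m⁴
Effective length L_e = K·L = 1 × 6.89 = 6.890 m
P_cr = π²EI / L_e² = π² × 125×10⁹ × 3.779×10^-6 / 6.890² = 9.821×10^4 N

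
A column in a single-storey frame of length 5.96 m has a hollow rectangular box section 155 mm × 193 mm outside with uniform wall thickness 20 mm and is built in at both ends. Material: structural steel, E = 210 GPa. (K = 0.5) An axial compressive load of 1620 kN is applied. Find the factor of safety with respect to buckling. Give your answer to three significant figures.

n ≈ 5.83

Inner dimensions: h_i = 193 − 2×20 = 153.0 mm, b_i = 155 − 2×20 = 115.0 mm
Weak-axis I_min = (h_o·b_o³ − h_i·b_i³)/12 with b_o = 155, b_i = 115.0 mm (shorter outer/inner sides).
I_min = (193×155³ − 153.0×115.0³)/12 = 4.050×10^7 mm⁴
I = 4.050×10^7 mm⁴ = 4.050×10^-5 m⁴
Effective length L_e = K·L = 0.5 × 5.96 = 2.980 m
P_cr = π²EI / L_e² = π² × 210×10⁹ × 4.050×10^-5 / 2.980² = 9.453×10^6 N
Factor of safety n = P_cr / P = 9452.7 / 1620 = 5.83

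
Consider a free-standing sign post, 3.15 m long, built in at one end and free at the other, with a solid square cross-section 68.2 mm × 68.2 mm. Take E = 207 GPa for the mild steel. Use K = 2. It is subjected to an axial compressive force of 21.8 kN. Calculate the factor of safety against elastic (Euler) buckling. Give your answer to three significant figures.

I = a⁴/12 = 68.2⁴/12 = 1.803×10^6 mm⁴
I = 1.803×10^6 mm⁴ = 1.803×10^-6 m⁴
Effective length L_e = K·L = 2 × 3.15 = 6.300 m
P_cr = π²EI / L_e² = π² × 207×10⁹ × 1.803×10^-6 / 6.300² = 9.280×10^4 N
Factor of safety n = P_cr / P = 92.799 / 21.8 = 4.26

n ≈ 4.26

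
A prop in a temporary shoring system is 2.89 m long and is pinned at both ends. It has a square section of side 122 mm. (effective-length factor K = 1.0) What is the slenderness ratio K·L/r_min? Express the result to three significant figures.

I = a⁴/12 = 122⁴/12 = 1.846×10^7 mm⁴
A = 1.488×10^4 mm²;  r_min = √(I/A) = √(1.846×10^7/1.488×10^4) = 35.22 mm
L_e = K·L = 1 × 2.89 m = 2.890 m = 2890.0 mm
λ = L_e / r_min = 2890.0 / 35.22 = 82.1

λ ≈ 82.1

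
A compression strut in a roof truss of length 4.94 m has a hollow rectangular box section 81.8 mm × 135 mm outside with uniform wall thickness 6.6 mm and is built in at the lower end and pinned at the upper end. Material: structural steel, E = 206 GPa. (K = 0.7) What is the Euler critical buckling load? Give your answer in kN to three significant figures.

Inner dimensions: h_i = 135 − 2×6.6 = 121.8 mm, b_i = 81.8 − 2×6.6 = 68.60 mm
Weak-axis I_min = (h_o·b_o³ − h_i·b_i³)/12 with b_o = 81.8, b_i = 68.60 mm (shorter outer/inner sides).
I_min = (135×81.8³ − 121.8×68.60³)/12 = 2.881×10^6 mm⁴
I = 2.881×10^6 mm⁴ = 2.881×10^-6 m⁴
Effective length L_e = K·L = 0.7 × 4.94 = 3.458 m
P_cr = π²EI / L_e² = π² × 206×10⁹ × 2.881×10^-6 / 3.458² = 4.898×10^5 N

P_cr ≈ 490 kN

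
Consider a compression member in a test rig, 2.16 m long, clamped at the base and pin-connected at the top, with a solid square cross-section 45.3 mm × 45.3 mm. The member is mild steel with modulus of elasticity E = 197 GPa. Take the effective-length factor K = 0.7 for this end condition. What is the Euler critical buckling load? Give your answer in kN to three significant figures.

P_cr ≈ 298 kN

I = a⁴/12 = 45.3⁴/12 = 3.509×10^5 mm⁴
I = 3.509×10^5 mm⁴ = 3.509×10^-7 m⁴
Effective length L_e = K·L = 0.7 × 2.16 = 1.512 m
P_cr = π²EI / L_e² = π² × 197×10⁹ × 3.509×10^-7 / 1.512² = 2.985×10^5 N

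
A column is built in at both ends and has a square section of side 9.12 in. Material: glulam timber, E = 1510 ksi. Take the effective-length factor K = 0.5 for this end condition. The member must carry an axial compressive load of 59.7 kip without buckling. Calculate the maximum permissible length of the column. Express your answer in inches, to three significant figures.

L_max ≈ 759 in

I = a⁴/12 = 9.12⁴/12 = 576.5 in⁴
At the buckling limit P_cr = P = 5.970×10^4 lb
From P_cr = π²EI/(K·L)²:  L = (1/K)·√(π²EI/P_cr) = (1/0.5)·√(π²×1.51×10^6×576.5/5.970×10^4)
L = 759 in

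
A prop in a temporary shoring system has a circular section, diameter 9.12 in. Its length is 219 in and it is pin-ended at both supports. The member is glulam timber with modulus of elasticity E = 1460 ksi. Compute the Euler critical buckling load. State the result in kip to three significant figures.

P_cr ≈ 102 kip

I = πd⁴/64 = π×9.12⁴/64 = 339.6 in⁴
Effective length L_e = K·L = 1 × 219 = 219.0 in
P_cr = π²EI / L_e² = π² × 1460×10³ × 339.6 / 219.0² = 1.020×10^5 lb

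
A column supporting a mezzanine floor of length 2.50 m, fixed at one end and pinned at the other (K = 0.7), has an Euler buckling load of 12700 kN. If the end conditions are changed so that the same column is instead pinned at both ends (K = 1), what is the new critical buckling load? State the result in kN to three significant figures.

P_cr ∝ 1/K², so P_cr,new = P_cr,old × (K_old/K_new)² = 12700 × (0.7/1)²
= 12700 × 0.4900 = 6220 kN

P_cr ≈ 6220 kN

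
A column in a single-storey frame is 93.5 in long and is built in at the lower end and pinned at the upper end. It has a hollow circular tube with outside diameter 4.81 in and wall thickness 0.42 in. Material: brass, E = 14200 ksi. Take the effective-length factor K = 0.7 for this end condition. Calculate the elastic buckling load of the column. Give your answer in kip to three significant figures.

P_cr ≈ 461 kip

Inner diameter d_i = 4.81 − 2×0.42 = 3.970 in
I = π(d_o⁴ − d_i⁴)/64 = π(4.81⁴ − 3.970⁴)/64 = 14.08 in⁴
Effective length L_e = K·L = 0.7 × 93.5 = 65.45 in
P_cr = π²EI / L_e² = π² × 14200×10³ × 14.08 / 65.45² = 4.607×10^5 lb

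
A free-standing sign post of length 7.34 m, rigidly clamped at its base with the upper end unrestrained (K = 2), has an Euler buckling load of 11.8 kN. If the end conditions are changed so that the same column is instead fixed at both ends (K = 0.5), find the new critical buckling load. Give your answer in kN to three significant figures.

P_cr ≈ 189 kN

P_cr ∝ 1/K², so P_cr,new = P_cr,old × (K_old/K_new)² = 11.8 × (2/0.5)²
= 11.8 × 16.00 = 189 kN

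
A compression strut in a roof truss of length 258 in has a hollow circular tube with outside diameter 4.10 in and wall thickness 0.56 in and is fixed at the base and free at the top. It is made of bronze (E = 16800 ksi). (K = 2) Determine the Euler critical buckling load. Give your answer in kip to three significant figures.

P_cr ≈ 6.23 kip

Inner diameter d_i = 4.10 − 2×0.56 = 2.980 in
I = π(d_o⁴ − d_i⁴)/64 = π(4.10⁴ − 2.980⁴)/64 = 10.00 in⁴
Effective length L_e = K·L = 2 × 258 = 516.0 in
P_cr = π²EI / L_e² = π² × 16800×10³ × 10.00 / 516.0² = 6.227×10^3 lb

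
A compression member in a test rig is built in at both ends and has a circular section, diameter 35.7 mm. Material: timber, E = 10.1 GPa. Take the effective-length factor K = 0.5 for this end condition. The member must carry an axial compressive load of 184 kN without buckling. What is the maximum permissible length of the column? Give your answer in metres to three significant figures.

L_max ≈ 0.416 m

I = πd⁴/64 = π×35.7⁴/64 = 7.973×10^4 mm⁴
I = 7.973×10^-8 m⁴
At the buckling limit P_cr = P = 1.840×10^5 N
From P_cr = π²EI/(K·L)²:  L = (1/K)·√(π²EI/P_cr) = (1/0.5)·√(π²×1.01×10^10×7.973×10^-8/1.840×10^5)
L = 0.416 m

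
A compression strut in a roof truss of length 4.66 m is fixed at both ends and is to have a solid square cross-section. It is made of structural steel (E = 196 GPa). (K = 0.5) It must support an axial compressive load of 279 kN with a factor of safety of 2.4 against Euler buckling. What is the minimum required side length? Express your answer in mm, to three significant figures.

a ≈ 68.9 mm

Required P_cr = n·P = 2.4 × 279 = 669.6 kN
L_e = K·L = 0.5 × 4.66 = 2.330 m
Required I = P_cr·L_e²/(π²E) = 6.696×10^5 × 2.330² / (π² × 1.96×10^11) = 1.879×10^-6 m⁴
I_req = 1.879×10^6 mm⁴
Solid square: I = a⁴/12  ⇒  a = (12I)^(1/4) = (12×1.879×10^6)^(1/4) = 68.9 mm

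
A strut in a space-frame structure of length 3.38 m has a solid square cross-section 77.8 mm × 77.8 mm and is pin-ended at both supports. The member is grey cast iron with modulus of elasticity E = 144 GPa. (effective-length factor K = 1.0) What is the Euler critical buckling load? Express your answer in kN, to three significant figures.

I = a⁴/12 = 77.8⁴/12 = 3.053×10^6 mm⁴
I = 3.053×10^6 mm⁴ = 3.053×10^-6 m⁴
Effective length L_e = K·L = 1 × 3.38 = 3.380 m
P_cr = π²EI / L_e² = π² × 144×10⁹ × 3.053×10^-6 / 3.380² = 3.798×10^5 N

P_cr ≈ 380 kN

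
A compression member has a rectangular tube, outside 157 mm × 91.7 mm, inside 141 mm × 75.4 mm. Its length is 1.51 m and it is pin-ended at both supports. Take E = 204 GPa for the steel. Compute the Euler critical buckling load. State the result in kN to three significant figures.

Weak-axis I_min = (h_o·b_o³ − h_i·b_i³)/12 with b_o = 91.7, b_i = 75.40 mm (shorter outer/inner sides).
I_min = (157×91.7³ − 141.0×75.40³)/12 = 5.052×10^6 mm⁴
I = 5.052×10^6 mm⁴ = 5.052×10^-6 m⁴
Effective length L_e = K·L = 1 × 1.51 = 1.510 m
P_cr = π²EI / L_e² = π² × 204×10⁹ × 5.052×10^-6 / 1.510² = 4.461×10^6 N

P_cr ≈ 4460 kN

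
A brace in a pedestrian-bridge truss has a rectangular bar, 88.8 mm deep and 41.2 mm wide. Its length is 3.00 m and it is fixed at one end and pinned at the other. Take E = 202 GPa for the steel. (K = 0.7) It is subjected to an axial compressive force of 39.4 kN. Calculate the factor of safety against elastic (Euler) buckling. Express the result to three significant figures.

Buckling occurs about the weak axis: I_min = h·b³/12 with b = 41.2 mm (the shorter side).
I_min = 88.8×41.2³/12 = 5.175×10^5 mm⁴
I = 5.175×10^5 mm⁴ = 5.175×10^-7 m⁴
Effective length L_e = K·L = 0.7 × 3.00 = 2.100 m
P_cr = π²EI / L_e² = π² × 202×10⁹ × 5.175×10^-7 / 2.100² = 2.340×10^5 N
Factor of safety n = P_cr / P = 233.96 / 39.4 = 5.94

n ≈ 5.94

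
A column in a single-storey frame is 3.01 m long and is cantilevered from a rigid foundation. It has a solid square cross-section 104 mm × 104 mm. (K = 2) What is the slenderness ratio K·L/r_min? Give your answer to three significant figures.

λ ≈ 201

For a square r = a/√12 = 104/√12 = 30.02 mm
L_e = K·L = 2 × 3.01 m = 6.020 m = 6020.0 mm
λ = L_e / r_min = 6020.0 / 30.02 = 201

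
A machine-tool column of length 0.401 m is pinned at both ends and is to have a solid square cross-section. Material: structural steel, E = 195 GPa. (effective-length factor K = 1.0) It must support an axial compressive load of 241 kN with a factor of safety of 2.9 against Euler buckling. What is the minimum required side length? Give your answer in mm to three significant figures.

a ≈ 28.9 mm

Required P_cr = n·P = 2.9 × 241 = 698.9 kN
L_e = K·L = 1 × 0.401 = 0.4010 m
Required I = P_cr·L_e²/(π²E) = 6.989×10^5 × 0.4010² / (π² × 1.95×10^11) = 5.839×10^-8 m⁴
I_req = 5.839×10^4 mm⁴
Solid square: I = a⁴/12  ⇒  a = (12I)^(1/4) = (12×5.839×10^4)^(1/4) = 28.9 mm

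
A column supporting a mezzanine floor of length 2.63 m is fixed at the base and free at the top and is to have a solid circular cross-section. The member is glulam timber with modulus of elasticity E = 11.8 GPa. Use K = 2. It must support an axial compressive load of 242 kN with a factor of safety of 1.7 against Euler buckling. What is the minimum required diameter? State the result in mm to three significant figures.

Required P_cr = n·P = 1.7 × 242 = 411.4 kN
L_e = K·L = 2 × 2.63 = 5.260 m
Required I = P_cr·L_e²/(π²E) = 4.114×10^5 × 5.260² / (π² × 1.18×10^10) = 9.774×10^-5 m⁴
I_req = 9.774×10^7 mm⁴
Solid circle: I = πd⁴/64  ⇒  d = (64I/π)^(1/4) = (64×9.774×10^7/π)^(1/4) = 211 mm

d ≈ 211 mm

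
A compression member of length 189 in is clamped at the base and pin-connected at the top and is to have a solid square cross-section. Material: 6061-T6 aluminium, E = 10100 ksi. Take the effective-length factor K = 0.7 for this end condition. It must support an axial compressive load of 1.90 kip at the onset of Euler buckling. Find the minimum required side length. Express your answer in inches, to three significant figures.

L_e = K·L = 0.7 × 189 = 132.3 in
Required I = P_cr·L_e²/(π²E) = 1.900×10^3 × 132.3² / (π² × 1.01×10^7) = 0.3336 in⁴
Solid square: I = a⁴/12  ⇒  a = (12I)^(1/4) = (12×0.3336)^(1/4) = 1.41 in

a ≈ 1.41 in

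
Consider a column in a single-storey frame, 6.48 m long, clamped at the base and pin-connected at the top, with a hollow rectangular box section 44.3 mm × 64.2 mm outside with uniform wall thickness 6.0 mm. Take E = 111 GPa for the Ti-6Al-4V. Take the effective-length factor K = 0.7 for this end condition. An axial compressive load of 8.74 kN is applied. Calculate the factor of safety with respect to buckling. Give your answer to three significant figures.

Inner dimensions: h_i = 64.2 − 2×6.0 = 52.20 mm, b_i = 44.3 − 2×6.0 = 32.30 mm
Weak-axis I_min = (h_o·b_o³ − h_i·b_i³)/12 with b_o = 44.3, b_i = 32.30 mm (shorter outer/inner sides).
I_min = (64.2×44.3³ − 52.20×32.30³)/12 = 3.185×10^5 mm⁴
I = 3.185×10^5 mm⁴ = 3.185×10^-7 m⁴
Effective length L_e = K·L = 0.7 × 6.48 = 4.536 m
P_cr = π²EI / L_e² = π² × 111×10⁹ × 3.185×10^-7 / 4.536² = 1.696×10^4 N
Factor of safety n = P_cr / P = 16.960 / 8.74 = 1.94

n ≈ 1.94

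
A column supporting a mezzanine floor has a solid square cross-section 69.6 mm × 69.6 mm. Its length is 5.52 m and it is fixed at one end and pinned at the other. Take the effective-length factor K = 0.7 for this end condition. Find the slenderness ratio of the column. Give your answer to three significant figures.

λ ≈ 192

I = a⁴/12 = 69.6⁴/12 = 1.955×10^6 mm⁴
A = 4.844×10^3 mm²;  r_min = √(I/A) = √(1.955×10^6/4.844×10^3) = 20.09 mm
L_e = K·L = 0.7 × 5.52 m = 3.864 m = 3864.0 mm
λ = L_e / r_min = 3864.0 / 20.09 = 192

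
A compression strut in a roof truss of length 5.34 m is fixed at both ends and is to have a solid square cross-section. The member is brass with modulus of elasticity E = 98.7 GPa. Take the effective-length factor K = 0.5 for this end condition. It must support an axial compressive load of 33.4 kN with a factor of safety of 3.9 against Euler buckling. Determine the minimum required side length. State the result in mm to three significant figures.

Required P_cr = n·P = 3.9 × 33.4 = 130.3 kN
L_e = K·L = 0.5 × 5.34 = 2.670 m
Required I = P_cr·L_e²/(π²E) = 1.303×10^5 × 2.670² / (π² × 9.87×10^10) = 9.533×10^-7 m⁴
I_req = 9.533×10^5 mm⁴
Solid square: I = a⁴/12  ⇒  a = (12I)^(1/4) = (12×9.533×10^5)^(1/4) = 58.2 mm

a ≈ 58.2 mm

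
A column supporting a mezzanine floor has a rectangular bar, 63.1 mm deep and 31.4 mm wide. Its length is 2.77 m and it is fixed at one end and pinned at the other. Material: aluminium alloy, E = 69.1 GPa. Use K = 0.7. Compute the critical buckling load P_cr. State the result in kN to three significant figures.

Buckling occurs about the weak axis: I_min = h·b³/12 with b = 31.4 mm (the shorter side).
I_min = 63.1×31.4³/12 = 1.628×10^5 mm⁴
I = 1.628×10^5 mm⁴ = 1.628×10^-7 m⁴
Effective length L_e = K·L = 0.7 × 2.77 = 1.939 m
P_cr = π²EI / L_e² = π² × 69.1×10⁹ × 1.628×10^-7 / 1.939² = 2.953×10^4 N

P_cr ≈ 29.5 kN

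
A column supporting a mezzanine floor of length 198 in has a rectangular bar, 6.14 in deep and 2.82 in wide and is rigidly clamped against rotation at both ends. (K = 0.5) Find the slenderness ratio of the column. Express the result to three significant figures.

λ ≈ 122

For a rectangle r_min = b/√12 = 2.82/√12 = 0.8141 in
L_e = K·L = 0.5 × 198 = 99.00 in
λ = L_e / r_min = 99.000 / 0.8141 = 122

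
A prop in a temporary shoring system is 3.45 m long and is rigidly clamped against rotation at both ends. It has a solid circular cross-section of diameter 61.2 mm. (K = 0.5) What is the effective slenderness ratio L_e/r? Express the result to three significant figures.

For a solid circle r = d/4 = 61.2/4 = 15.30 mm
L_e = K·L = 0.5 × 3.45 m = 1.725 m = 1725.0 mm
λ = L_e / r_min = 1725.0 / 15.30 = 113

λ ≈ 113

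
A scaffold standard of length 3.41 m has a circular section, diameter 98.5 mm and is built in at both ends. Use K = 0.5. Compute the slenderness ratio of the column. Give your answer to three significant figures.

λ ≈ 69.2

For a solid circle r = d/4 = 98.5/4 = 24.62 mm
L_e = K·L = 0.5 × 3.41 m = 1.705 m = 1705.0 mm
λ = L_e / r_min = 1705.0 / 24.62 = 69.2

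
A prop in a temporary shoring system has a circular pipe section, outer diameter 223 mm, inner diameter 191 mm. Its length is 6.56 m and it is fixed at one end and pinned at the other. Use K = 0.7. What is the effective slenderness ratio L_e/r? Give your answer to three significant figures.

d_o = 223 mm, d_i = 191 mm
I = π(d_o⁴ − d_i⁴)/64 = π(223⁴ − 191.0⁴)/64 = 5.606×10^7 mm⁴
A = 1.040×10^4 mm²;  r_min = √(I/A) = √(5.606×10^7/1.040×10^4) = 73.40 mm
L_e = K·L = 0.7 × 6.56 m = 4.592 m = 4592.0 mm
λ = L_e / r_min = 4592.0 / 73.40 = 62.6

λ ≈ 62.6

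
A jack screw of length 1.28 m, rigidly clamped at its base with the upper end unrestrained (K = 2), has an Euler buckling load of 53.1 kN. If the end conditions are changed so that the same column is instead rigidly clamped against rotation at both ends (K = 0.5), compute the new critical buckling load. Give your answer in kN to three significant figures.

P_cr ∝ 1/K², so P_cr,new = P_cr,old × (K_old/K_new)² = 53.1 × (2/0.5)²
= 53.1 × 16.00 = 850 kN

P_cr ≈ 850 kN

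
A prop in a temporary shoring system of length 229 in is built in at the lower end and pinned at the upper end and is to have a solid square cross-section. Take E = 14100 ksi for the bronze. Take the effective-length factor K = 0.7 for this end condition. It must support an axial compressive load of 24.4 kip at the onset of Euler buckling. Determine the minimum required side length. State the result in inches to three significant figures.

a ≈ 2.71 in

L_e = K·L = 0.7 × 229 = 160.3 in
Required I = P_cr·L_e²/(π²E) = 2.440×10^4 × 160.3² / (π² × 1.41×10^7) = 4.505 in⁴
Solid square: I = a⁴/12  ⇒  a = (12I)^(1/4) = (12×4.505)^(1/4) = 2.71 in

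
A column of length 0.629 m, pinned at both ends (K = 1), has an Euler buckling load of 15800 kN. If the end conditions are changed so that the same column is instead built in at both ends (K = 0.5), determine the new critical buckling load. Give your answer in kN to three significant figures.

P_cr ≈ 63200 kN

P_cr ∝ 1/K², so P_cr,new = P_cr,old × (K_old/K_new)² = 15800 × (1/0.5)²
= 15800 × 4.000 = 63200 kN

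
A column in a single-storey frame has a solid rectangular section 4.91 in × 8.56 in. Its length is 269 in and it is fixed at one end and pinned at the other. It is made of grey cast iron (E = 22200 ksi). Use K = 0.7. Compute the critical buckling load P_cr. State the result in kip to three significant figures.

P_cr ≈ 522 kip

Buckling occurs about the weak axis: I_min = h·b³/12 with b = 4.91 in (the shorter side).
I_min = 8.56×4.91³/12 = 84.44 in⁴
Effective length L_e = K·L = 0.7 × 269 = 188.3 in
P_cr = π²EI / L_e² = π² × 22200×10³ × 84.44 / 188.3² = 5.218×10^5 lb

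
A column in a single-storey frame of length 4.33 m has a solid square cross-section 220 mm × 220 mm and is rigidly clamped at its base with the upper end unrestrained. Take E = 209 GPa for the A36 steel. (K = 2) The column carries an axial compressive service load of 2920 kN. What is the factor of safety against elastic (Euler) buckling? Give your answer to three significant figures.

I = a⁴/12 = 220⁴/12 = 1.952×10^8 mm⁴
I = 1.952×10^8 mm⁴ = 1.952×10^-4 m⁴
Effective length L_e = K·L = 2 × 4.33 = 8.660 m
P_cr = π²EI / L_e² = π² × 209×10⁹ × 1.952×10^-4 / 8.660² = 5.369×10^6 N
Factor of safety n = P_cr / P = 5369.3 / 2920 = 1.84

n ≈ 1.84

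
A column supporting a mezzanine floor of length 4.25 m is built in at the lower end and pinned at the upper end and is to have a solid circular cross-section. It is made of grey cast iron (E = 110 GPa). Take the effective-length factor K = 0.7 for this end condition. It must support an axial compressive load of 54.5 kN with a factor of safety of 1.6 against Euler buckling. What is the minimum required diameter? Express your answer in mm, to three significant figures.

Required P_cr = n·P = 1.6 × 54.5 = 87.20 kN
L_e = K·L = 0.7 × 4.25 = 2.975 m
Required I = P_cr·L_e²/(π²E) = 8.720×10^4 × 2.975² / (π² × 1.10×10^11) = 7.109×10^-7 m⁴
I_req = 7.109×10^5 mm⁴
Solid circle: I = πd⁴/64  ⇒  d = (64I/π)^(1/4) = (64×7.109×10^5/π)^(1/4) = 61.7 mm

d ≈ 61.7 mm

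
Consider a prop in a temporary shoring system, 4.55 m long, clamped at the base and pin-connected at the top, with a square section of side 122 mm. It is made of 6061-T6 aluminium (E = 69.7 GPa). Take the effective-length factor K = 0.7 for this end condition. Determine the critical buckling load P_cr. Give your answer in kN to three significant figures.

P_cr ≈ 1250 kN

I = a⁴/12 = 122⁴/12 = 1.846×10^7 mm⁴
I = 1.846×10^7 mm⁴ = 1.846×10^-5 m⁴
Effective length L_e = K·L = 0.7 × 4.55 = 3.185 m
P_cr = π²EI / L_e² = π² × 69.7×10⁹ × 1.846×10^-5 / 3.185² = 1.252×10^6 N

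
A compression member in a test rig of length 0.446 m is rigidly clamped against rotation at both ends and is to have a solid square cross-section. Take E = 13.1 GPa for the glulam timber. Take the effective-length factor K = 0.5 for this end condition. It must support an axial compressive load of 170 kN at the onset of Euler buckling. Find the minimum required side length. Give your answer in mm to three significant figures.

L_e = K·L = 0.5 × 0.446 = 0.2230 m
Required I = P_cr·L_e²/(π²E) = 1.700×10^5 × 0.2230² / (π² × 1.31×10^10) = 6.539×10^-8 m⁴
I_req = 6.539×10^4 mm⁴
Solid square: I = a⁴/12  ⇒  a = (12I)^(1/4) = (12×6.539×10^4)^(1/4) = 29.8 mm

a ≈ 29.8 mm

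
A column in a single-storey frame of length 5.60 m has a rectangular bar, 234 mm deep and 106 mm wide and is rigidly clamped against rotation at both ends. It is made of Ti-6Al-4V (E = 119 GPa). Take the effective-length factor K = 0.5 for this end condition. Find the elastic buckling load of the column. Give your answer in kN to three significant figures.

Buckling occurs about the weak axis: I_min = h·b³/12 with b = 106 mm (the shorter side).
I_min = 234×106³/12 = 2.322×10^7 mm⁴
I = 2.322×10^7 mm⁴ = 2.322×10^-5 m⁴
Effective length L_e = K·L = 0.5 × 5.60 = 2.800 m
P_cr = π²EI / L_e² = π² × 119×10⁹ × 2.322×10^-5 / 2.800² = 3.479×10^6 N

P_cr ≈ 3480 kN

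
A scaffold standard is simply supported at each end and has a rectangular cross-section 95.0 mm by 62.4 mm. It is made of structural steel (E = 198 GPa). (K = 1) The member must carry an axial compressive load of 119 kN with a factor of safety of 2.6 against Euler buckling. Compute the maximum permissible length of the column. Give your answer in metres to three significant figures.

L_max ≈ 3.49 m

Buckling occurs about the weak axis: I_min = h·b³/12 with b = 62.4 mm (the shorter side).
I_min = 95.0×62.4³/12 = 1.924×10^6 mm⁴
I = 1.924×10^-6 m⁴
Required critical load P_cr = n·P = 2.6 × 119 = 309.4 kN = 3.094×10^5 N
From P_cr = π²EI/(K·L)²:  L = (1/K)·√(π²EI/P_cr) = (1/1)·√(π²×1.98×10^11×1.924×10^-6/3.094×10^5)
L = 3.49 m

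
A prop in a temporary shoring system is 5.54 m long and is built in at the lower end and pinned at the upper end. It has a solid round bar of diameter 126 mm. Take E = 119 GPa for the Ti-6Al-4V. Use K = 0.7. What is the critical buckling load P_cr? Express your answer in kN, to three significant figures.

P_cr ≈ 966 kN

I = πd⁴/64 = π×126⁴/64 = 1.237×10^7 mm⁴
I = 1.237×10^7 mm⁴ = 1.237×10^-5 m⁴
Effective length L_e = K·L = 0.7 × 5.54 = 3.878 m
P_cr = π²EI / L_e² = π² × 119×10⁹ × 1.237×10^-5 / 3.878² = 9.662×10^5 N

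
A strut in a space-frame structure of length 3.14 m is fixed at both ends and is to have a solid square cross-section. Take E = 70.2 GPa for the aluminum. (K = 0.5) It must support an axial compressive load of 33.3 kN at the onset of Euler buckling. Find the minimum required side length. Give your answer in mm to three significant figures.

a ≈ 34.5 mm

L_e = K·L = 0.5 × 3.14 = 1.570 m
Required I = P_cr·L_e²/(π²E) = 3.330×10^4 × 1.570² / (π² × 7.02×10^10) = 1.185×10^-7 m⁴
I_req = 1.185×10^5 mm⁴
Solid square: I = a⁴/12  ⇒  a = (12I)^(1/4) = (12×1.185×10^5)^(1/4) = 34.5 mm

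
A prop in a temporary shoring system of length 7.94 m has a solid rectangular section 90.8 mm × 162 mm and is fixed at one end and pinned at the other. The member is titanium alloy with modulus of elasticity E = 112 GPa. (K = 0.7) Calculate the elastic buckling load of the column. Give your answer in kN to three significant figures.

P_cr ≈ 362 kN

Buckling occurs about the weak axis: I_min = h·b³/12 with b = 90.8 mm (the shorter side).
I_min = 162×90.8³/12 = 1.011×10^7 mm⁴
I = 1.011×10^7 mm⁴ = 1.011×10^-5 m⁴
Effective length L_e = K·L = 0.7 × 7.94 = 5.558 m
P_cr = π²EI / L_e² = π² × 112×10⁹ × 1.011×10^-5 / 5.558² = 3.616×10^5 N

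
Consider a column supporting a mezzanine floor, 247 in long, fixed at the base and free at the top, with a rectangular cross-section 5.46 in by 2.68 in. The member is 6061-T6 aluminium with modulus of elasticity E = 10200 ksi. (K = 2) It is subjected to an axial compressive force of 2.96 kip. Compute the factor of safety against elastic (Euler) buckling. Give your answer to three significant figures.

n ≈ 1.22

Buckling occurs about the weak axis: I_min = h·b³/12 with b = 2.68 in (the shorter side).
I_min = 5.46×2.68³/12 = 8.758 in⁴
Effective length L_e = K·L = 2 × 247 = 494.0 in
P_cr = π²EI / L_e² = π² × 10200×10³ × 8.758 / 494.0² = 3.613×10^3 lb
Factor of safety n = P_cr / P = 3.6129 / 2.96 = 1.22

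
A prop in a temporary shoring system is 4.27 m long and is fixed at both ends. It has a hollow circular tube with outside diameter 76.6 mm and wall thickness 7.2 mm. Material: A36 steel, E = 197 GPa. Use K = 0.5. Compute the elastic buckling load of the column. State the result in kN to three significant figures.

P_cr ≈ 407 kN

Inner diameter d_i = 76.6 − 2×7.2 = 62.20 mm
I = π(d_o⁴ − d_i⁴)/64 = π(76.6⁴ − 62.20⁴)/64 = 9.553×10^5 mm⁴
I = 9.553×10^5 mm⁴ = 9.553×10^-7 m⁴
Effective length L_e = K·L = 0.5 × 4.27 = 2.135 m
P_cr = π²EI / L_e² = π² × 197×10⁹ × 9.553×10^-7 / 2.135² = 4.075×10^5 N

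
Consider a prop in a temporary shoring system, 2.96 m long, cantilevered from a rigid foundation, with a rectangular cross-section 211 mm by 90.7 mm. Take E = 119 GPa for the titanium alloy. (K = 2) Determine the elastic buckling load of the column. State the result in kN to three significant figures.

P_cr ≈ 440 kN

Buckling occurs about the weak axis: I_min = h·b³/12 with b = 90.7 mm (the shorter side).
I_min = 211×90.7³/12 = 1.312×10^7 mm⁴
I = 1.312×10^7 mm⁴ = 1.312×10^-5 m⁴
Effective length L_e = K·L = 2 × 2.96 = 5.920 m
P_cr = π²EI / L_e² = π² × 119×10⁹ × 1.312×10^-5 / 5.920² = 4.397×10^5 N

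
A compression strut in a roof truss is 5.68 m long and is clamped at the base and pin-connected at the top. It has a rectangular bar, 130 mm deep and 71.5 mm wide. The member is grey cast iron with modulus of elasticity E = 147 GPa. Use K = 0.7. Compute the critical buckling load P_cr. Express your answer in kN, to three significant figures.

Buckling occurs about the weak axis: I_min = h·b³/12 with b = 71.5 mm (the shorter side).
I_min = 130×71.5³/12 = 3.960×10^6 mm⁴
I = 3.960×10^6 mm⁴ = 3.960×10^-6 m⁴
Effective length L_e = K·L = 0.7 × 5.68 = 3.976 m
P_cr = π²EI / L_e² = π² × 147×10⁹ × 3.960×10^-6 / 3.976² = 3.634×10^5 N

P_cr ≈ 363 kN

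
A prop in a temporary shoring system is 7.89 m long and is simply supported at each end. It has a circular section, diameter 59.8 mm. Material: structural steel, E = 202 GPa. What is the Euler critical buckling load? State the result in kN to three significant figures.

P_cr ≈ 20.1 kN

I = πd⁴/64 = π×59.8⁴/64 = 6.277×10^5 mm⁴
I = 6.277×10^5 mm⁴ = 6.277×10^-7 m⁴
Effective length L_e = K·L = 1 × 7.89 = 7.890 m
P_cr = π²EI / L_e² = π² × 202×10⁹ × 6.277×10^-7 / 7.890² = 2.010×10^4 N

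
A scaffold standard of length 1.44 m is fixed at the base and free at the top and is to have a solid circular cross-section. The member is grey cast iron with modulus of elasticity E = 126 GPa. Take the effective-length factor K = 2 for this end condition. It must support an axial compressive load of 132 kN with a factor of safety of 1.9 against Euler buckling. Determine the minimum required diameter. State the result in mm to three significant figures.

Required P_cr = n·P = 1.9 × 132 = 250.8 kN
L_e = K·L = 2 × 1.44 = 2.880 m
Required I = P_cr·L_e²/(π²E) = 2.508×10^5 × 2.880² / (π² × 1.26×10^11) = 1.673×10^-6 m⁴
I_req = 1.673×10^6 mm⁴
Solid circle: I = πd⁴/64  ⇒  d = (64I/π)^(1/4) = (64×1.673×10^6/π)^(1/4) = 76.4 mm

d ≈ 76.4 mm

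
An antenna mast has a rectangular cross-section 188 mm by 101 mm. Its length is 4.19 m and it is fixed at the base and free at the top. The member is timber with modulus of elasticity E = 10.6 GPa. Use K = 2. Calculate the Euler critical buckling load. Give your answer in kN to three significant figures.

P_cr ≈ 24.0 kN

Buckling occurs about the weak axis: I_min = h·b³/12 with b = 101 mm (the shorter side).
I_min = 188×101³/12 = 1.614×10^7 mm⁴
I = 1.614×10^7 mm⁴ = 1.614×10^-5 m⁴
Effective length L_e = K·L = 2 × 4.19 = 8.380 m
P_cr = π²EI / L_e² = π² × 10.6×10⁹ × 1.614×10^-5 / 8.380² = 2.405×10^4 N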